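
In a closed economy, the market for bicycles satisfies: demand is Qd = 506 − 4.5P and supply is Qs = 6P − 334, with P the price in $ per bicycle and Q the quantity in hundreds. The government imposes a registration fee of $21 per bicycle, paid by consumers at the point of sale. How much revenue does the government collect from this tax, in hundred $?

Tax revenue = $1932 hundred.

Without the tax, 506 − 4.5P = 6P − 334 gives 10.5P = 840, so P* = $80 and Q* = 146.
With the tax collected from consumers, demand (in seller-price terms) shifts: Qd = 506 − 4.5(P + 21).
New equilibrium: consumers pay $92, suppliers receive $71, Q = 92. (Wedge: Pb − Ps = 21.)
Revenue = t · Q = 21 · 92 = $1932.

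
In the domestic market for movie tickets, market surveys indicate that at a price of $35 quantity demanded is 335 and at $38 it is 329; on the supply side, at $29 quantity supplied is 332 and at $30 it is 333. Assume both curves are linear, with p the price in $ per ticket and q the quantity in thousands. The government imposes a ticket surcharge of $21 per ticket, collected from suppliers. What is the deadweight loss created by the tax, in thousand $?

Deadweight loss = $147 thousand.

Demand slope: (329 − 335)/(38 − 35) = -2, so qd = 405 − 2p.
Supply slope: (333 − 332)/(30 − 29) = 1, so qs = p + 303.
Without the tax, 405 − 2p = p + 303 gives 3p = 102, so p* = $34 and q* = 337.
With the tax collected from suppliers, supply shifts: qs = (p − 21) + 303.
New equilibrium: consumers pay $41, suppliers receive $20, q = 323. (Wedge: pb − ps = 21.)
Quantity falls by |ΔQ| = |337 − 323| = 14.
DWL = ½ · t · |ΔQ| = ½ · 21 · 14 = $147.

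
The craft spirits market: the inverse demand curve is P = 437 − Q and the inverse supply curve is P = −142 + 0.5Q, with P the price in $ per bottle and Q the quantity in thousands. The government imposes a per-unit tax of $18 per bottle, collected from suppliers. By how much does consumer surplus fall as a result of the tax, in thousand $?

Consumer surplus falls by $4560 thousand.

Rewrite in direct form: Qd = 437 − P and Qs = 2P + 284.
Before the tax: set 437 − P = 2P + 284 → P* = $51, Q* = 386.
With the tax collected from suppliers, supply shifts: Qs = 2(P − 18) + 284.
Solving gives Q = 374 with consumers paying $63 and suppliers receiving $45 (the $18 wedge).
ΔCS is the trapezoid between Q = 374 and Q = 386 of height $12: ½ · (386 + 374) · 12 = $4560.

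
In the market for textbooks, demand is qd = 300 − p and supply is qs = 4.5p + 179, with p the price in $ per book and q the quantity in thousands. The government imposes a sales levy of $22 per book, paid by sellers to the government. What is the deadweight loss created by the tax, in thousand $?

Deadweight loss = $198 thousand.

Without the tax, 300 − p = 4.5p + 179 gives 5.5p = 121, so p* = $22 and q* = 278.
With the tax collected from sellers, supply shifts: qs = 4.5(p − 22) + 179.
New equilibrium: consumers pay $40, sellers receive $18, q = 260. (Wedge: pb − ps = 22.)
Quantity falls by |ΔQ| = |278 − 260| = 18.
DWL = ½ · t · |ΔQ| = ½ · 22 · 18 = $198.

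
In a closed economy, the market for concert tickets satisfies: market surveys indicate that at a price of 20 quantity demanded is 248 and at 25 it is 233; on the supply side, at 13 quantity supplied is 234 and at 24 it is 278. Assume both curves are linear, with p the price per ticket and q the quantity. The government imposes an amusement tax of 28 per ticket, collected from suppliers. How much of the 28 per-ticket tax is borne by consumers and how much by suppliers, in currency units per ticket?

Consumers bear 16 per ticket; suppliers bear 12 per ticket.

Demand slope: (233 − 248)/(25 − 20) = -3, so qd = 308 − 3p.
Supply slope: (278 − 234)/(24 − 13) = 4, so qs = 4p + 182.
Before the tax: set 308 − 3p = 4p + 182 → p* = 18, q* = 254.
With the tax collected from suppliers, supply shifts: qs = 4(p − 28) + 182.
New equilibrium: consumers pay 34, suppliers receive 6, q = 206. (Wedge: pb − ps = 28.)
Burden on consumers: 16; on suppliers: 12. (They sum to 28.)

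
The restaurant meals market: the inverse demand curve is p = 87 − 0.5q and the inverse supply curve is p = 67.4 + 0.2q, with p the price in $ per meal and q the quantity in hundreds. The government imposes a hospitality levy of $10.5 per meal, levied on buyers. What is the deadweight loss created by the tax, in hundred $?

Rewrite in direct form: qd = 174 − 2p and qs = 5p − 337.
Before the tax: set 174 − 2p = 5p − 337 → p* = $73, q* = 28.
With the tax collected from buyers, demand (in seller-price terms) shifts: qd = 174 − 2(p + 10.5).
Solving gives q = 13 with buyers paying $80.5 and producers receiving $70 (the $10.5 wedge).
Quantity falls by |ΔQ| = |28 − 13| = 15.
DWL = ½ · t · |ΔQ| = ½ · 10.5 · 15 = $78.75.

Deadweight loss = $78.75 hundred.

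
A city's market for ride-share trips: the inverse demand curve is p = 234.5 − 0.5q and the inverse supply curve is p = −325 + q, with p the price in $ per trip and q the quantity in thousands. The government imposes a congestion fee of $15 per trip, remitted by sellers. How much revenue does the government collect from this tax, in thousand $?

Inverting to q(p) form: qd = 469 − 2p; qs = p + 325.
Without the tax, 469 − 2p = p + 325 gives 3p = 144, so p* = $48 and q* = 373.
With the tax collected from sellers, supply shifts: qs = (p − 15) + 325.
Solving gives q = 363 with consumers paying $53 and sellers receiving $38 (the $15 wedge).
Revenue = t · Q = 15 · 363 = $5445.

Tax revenue = $5445 thousand.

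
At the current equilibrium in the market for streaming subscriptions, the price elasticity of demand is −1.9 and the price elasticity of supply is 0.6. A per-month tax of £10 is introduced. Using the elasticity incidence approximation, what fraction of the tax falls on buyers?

Incidence ratio: buyers' share ≈ εs / (εs + |εd|) = 0.6 / (0.6 + 1.9) = 0.24.
Supply is the less elastic side, so buyers bear the smaller share.

Buyers' share ≈ 0.24.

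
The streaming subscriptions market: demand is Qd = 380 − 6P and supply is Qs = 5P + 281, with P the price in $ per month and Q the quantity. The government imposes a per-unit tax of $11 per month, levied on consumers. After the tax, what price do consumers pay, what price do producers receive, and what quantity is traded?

Before the tax: set 380 − 6P = 5P + 281 → P* = $9, Q* = 326.
With the tax collected from consumers, demand (in seller-price terms) shifts: Qd = 380 − 6(P + 11).
New equilibrium: consumers pay $14, producers receive $3, Q = 296. (Wedge: Pb − Ps = 11.)
The less price-elastic side of the market bears the larger share of a per-unit tax.

Consumers pay $14; producers receive $3; quantity = 296.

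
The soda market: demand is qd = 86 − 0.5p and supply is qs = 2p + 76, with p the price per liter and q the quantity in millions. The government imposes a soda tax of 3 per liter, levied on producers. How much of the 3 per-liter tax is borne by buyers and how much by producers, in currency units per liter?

Buyers bear 2.4 per liter; producers bear 0.6 per liter.

Before the tax: set 86 − 0.5p = 2p + 76 → p* = 4, q* = 84.
With the tax collected from producers, supply shifts: qs = 2(p − 3) + 76.
Solving gives q = 82.8 with buyers paying 6.4 and producers receiving 3.4 (the 3 wedge).
Burden on buyers: 2.4; on producers: 0.6. (They sum to 3.)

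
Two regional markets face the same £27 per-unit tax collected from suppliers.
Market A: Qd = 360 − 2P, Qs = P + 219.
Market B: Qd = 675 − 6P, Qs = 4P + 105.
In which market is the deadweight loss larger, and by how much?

Market B, by £631.8.

Market A: pre-tax P* = £47, Q* = 266; post-tax Q = 248; deadweight loss = £243.
Market B: pre-tax P* = £57, Q* = 333; post-tax Q = 268.2; deadweight loss = £874.8.
Difference: £243 vs £874.8 → market B is larger by £631.8.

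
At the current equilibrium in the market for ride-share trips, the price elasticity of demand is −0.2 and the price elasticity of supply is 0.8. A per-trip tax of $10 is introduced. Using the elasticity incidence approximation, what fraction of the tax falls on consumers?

Incidence ratio: consumers' share ≈ εs / (εs + |εd|) = 0.8 / (0.8 + 0.2) = 0.8.
Supply is the more elastic side, so consumers bear the larger share.

Consumers' share ≈ 0.8.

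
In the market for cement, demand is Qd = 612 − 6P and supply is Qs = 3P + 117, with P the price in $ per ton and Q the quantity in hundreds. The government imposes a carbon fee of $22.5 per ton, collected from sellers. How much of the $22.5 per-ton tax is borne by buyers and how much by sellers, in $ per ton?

Buyers bear $7.5 per ton; sellers bear $15 per ton.

Before the tax: set 612 − 6P = 3P + 117 → P* = $55, Q* = 282.
With the tax collected from sellers, supply shifts: Qs = 3(P − 22.5) + 117.
New equilibrium: buyers pay $62.5, sellers receive $40, Q = 237. (Wedge: Pb − Ps = 22.5.)
Burden on buyers: $7.5; on sellers: $15. (They sum to $22.5.)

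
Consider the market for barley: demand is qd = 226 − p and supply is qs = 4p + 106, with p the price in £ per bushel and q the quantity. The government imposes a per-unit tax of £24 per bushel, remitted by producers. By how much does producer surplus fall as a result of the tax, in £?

Producer surplus falls by £923.52.

Without the tax, 226 − p = 4p + 106 gives 5p = 120, so p* = £24 and q* = 202.
With the tax collected from producers, supply shifts: qs = 4(p − 24) + 106.
Solving gives q = 182.8 with consumers paying £43.2 and producers receiving £19.2 (the £24 wedge).
ΔPS is the trapezoid between Q = 182.8 and Q = 202 of height £4.8: ½ · (202 + 182.8) · 4.8 = £923.52.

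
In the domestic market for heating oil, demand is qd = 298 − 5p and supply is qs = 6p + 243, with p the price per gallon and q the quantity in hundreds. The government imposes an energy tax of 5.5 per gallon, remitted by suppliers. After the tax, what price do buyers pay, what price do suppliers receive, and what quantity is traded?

Buyers pay 8; suppliers receive 2.5; quantity = 258.

Before the tax: set 298 − 5p = 6p + 243 → p* = 5, q* = 273.
With the tax collected from suppliers, supply shifts: qs = 6(p − 5.5) + 243.
New equilibrium: buyers pay 8, suppliers receive 2.5, q = 258. (Wedge: pb − ps = 5.5.)
The less price-elastic side of the market bears the larger share of a per-unit tax.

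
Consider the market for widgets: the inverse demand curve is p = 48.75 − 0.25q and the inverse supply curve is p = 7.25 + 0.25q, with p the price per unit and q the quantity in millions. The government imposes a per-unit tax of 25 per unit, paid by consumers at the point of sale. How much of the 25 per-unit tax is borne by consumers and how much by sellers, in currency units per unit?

Consumers bear 12.5 per unit; sellers bear 12.5 per unit.

Inverting to q(p) form: qd = 195 − 4p; qs = 4p − 29.
Before the tax: set 195 − 4p = 4p − 29 → p* = 28, q* = 83.
With the tax collected from consumers, demand (in seller-price terms) shifts: qd = 195 − 4(p + 25).
New equilibrium: consumers pay 40.5, sellers receive 15.5, q = 33. (Wedge: pb − ps = 25.)
Burden on consumers: 12.5; on sellers: 12.5. (They sum to 25.)
The less price-elastic side of the market bears the larger share of a per-unit tax.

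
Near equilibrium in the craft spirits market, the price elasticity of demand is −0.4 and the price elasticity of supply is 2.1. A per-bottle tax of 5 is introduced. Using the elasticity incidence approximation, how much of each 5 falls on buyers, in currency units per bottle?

Buyers bear ≈ 4.2 per bottle.

Incidence ratio: buyers' share ≈ εs / (εs + |εd|) = 2.1 / (2.1 + 0.4) = 0.84.
So buyers bear ≈ 0.84 × 5 = 4.2; sellers bear 0.8.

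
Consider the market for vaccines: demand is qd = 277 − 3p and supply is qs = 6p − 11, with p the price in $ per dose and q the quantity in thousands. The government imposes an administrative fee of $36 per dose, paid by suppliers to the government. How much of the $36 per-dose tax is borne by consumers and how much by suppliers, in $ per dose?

Consumers bear $24 per dose; suppliers bear $12 per dose.

Without the tax, 277 − 3p = 6p − 11 gives 9p = 288, so p* = $32 and q* = 181.
With the tax collected from suppliers, supply shifts: qs = 6(p − 36) − 11.
Solving gives q = 109 with consumers paying $56 and suppliers receiving $20 (the $36 wedge).
Burden on consumers: $24; on suppliers: $12. (They sum to $36.)
The less price-elastic side of the market bears the larger share of a per-unit tax.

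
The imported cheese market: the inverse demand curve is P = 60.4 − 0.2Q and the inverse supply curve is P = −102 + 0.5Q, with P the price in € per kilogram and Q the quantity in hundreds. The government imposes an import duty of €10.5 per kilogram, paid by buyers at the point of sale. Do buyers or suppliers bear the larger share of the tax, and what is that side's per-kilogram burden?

Suppliers bear the larger share: €7.5 per kilogram.

Rewrite in direct form: Qd = 302 − 5P and Qs = 2P + 204.
Before the tax: set 302 − 5P = 2P + 204 → P* = €14, Q* = 232.
With the tax collected from buyers, demand (in seller-price terms) shifts: Qd = 302 − 5(P + 10.5).
Solving gives Q = 217 with buyers paying €17 and suppliers receiving €6.5 (the €10.5 wedge).
Per-kilogram burden: buyers €3, suppliers €7.5.
Suppliers take the larger share because supply is less price-elastic here (demand slope 5 vs supply slope 2).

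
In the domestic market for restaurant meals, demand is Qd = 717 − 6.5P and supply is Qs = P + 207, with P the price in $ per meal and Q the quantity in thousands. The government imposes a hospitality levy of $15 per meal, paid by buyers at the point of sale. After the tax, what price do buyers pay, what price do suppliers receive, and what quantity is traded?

Without the tax, 717 − 6.5P = P + 207 gives 7.5P = 510, so P* = $68 and Q* = 275.
With the tax collected from buyers, demand (in seller-price terms) shifts: Qd = 717 − 6.5(P + 15).
New equilibrium: buyers pay $70, suppliers receive $55, Q = 262. (Wedge: Pb − Ps = 15.)

Buyers pay $70; suppliers receive $55; quantity = 262.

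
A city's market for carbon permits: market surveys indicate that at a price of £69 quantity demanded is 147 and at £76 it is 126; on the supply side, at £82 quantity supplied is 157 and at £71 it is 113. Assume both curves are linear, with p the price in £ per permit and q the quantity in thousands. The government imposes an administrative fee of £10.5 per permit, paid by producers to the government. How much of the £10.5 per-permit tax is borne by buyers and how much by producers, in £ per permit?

Buyers bear £6 per permit; producers bear £4.5 per permit.

Demand slope: (126 − 147)/(76 − 69) = -3, so qd = 354 − 3p.
Supply slope: (113 − 157)/(71 − 82) = 4, so qs = 4p − 171.
Without the tax, 354 − 3p = 4p − 171 gives 7p = 525, so p* = £75 and q* = 129.
With the tax collected from producers, supply shifts: qs = 4(p − 10.5) − 171.
New equilibrium: buyers pay £81, producers receive £70.5, q = 111. (Wedge: pb − ps = 10.5.)
Burden on buyers: £6; on producers: £4.5. (They sum to £10.5.)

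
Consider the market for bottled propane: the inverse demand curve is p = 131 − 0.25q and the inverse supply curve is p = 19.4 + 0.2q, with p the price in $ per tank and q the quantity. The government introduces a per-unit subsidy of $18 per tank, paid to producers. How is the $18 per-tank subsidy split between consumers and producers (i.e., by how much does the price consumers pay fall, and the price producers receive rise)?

Consumers gain $10 per tank; producers gain $8 per tank.

Rewrite in direct form: qd = 524 − 4p and qs = 5p − 97.
Before the subsidy: set 524 − 4p = 5p − 97 → p* = $69, q* = 248.
With a per-unit subsidy paid to producers, each receives p + 18 per unit sold, so supply becomes qs = 5(p + 18) − 97.
New equilibrium: consumers pay $59, producers receive $77, q = 288. (Wedge: pb − ps = −18.)
Gain to consumers: $10; to producers: $8. (They sum to $18.)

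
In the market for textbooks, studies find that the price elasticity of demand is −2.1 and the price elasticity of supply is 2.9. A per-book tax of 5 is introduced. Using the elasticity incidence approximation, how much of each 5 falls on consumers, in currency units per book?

Consumers bear ≈ 2.9 per book.

Incidence ratio: consumers' share ≈ εs / (εs + |εd|) = 2.9 / (2.9 + 2.1) = 0.58.
So consumers bear ≈ 0.58 × 5 = 2.9; producers bear 2.1.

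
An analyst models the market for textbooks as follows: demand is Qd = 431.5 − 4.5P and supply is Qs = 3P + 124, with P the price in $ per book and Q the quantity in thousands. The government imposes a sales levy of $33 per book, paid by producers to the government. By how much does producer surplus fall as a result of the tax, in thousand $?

Producer surplus falls by $4302.54 thousand.

Without the tax, 431.5 − 4.5P = 3P + 124 gives 7.5P = 307.5, so P* = $41 and Q* = 247.
With the tax collected from producers, supply shifts: Qs = 3(P − 33) + 124.
New equilibrium: buyers pay $54.2, producers receive $21.2, Q = 187.6. (Wedge: Pb − Ps = 33.)
ΔPS is the trapezoid between Q = 187.6 and Q = 247 of height $19.8: ½ · (247 + 187.6) · 19.8 = $4302.54.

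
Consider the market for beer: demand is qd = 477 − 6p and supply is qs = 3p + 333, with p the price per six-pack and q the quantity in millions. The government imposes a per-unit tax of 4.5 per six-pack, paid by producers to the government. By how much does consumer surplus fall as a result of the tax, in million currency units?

Consumer surplus falls by 564.75 million.

Without the tax, 477 − 6p = 3p + 333 gives 9p = 144, so p* = 16 and q* = 381.
With the tax collected from producers, supply shifts: qs = 3(p − 4.5) + 333.
New equilibrium: buyers pay 17.5, producers receive 13, q = 372. (Wedge: pb − ps = 4.5.)
ΔCS is the trapezoid between Q = 372 and Q = 381 of height 1.5: ½ · (381 + 372) · 1.5 = 564.75.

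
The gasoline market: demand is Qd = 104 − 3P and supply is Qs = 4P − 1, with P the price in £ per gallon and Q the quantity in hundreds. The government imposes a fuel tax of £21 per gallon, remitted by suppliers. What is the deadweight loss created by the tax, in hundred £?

Deadweight loss = £378 hundred.

Without the tax, 104 − 3P = 4P − 1 gives 7P = 105, so P* = £15 and Q* = 59.
With the tax collected from suppliers, supply shifts: Qs = 4(P − 21) − 1.
New equilibrium: buyers pay £27, suppliers receive £6, Q = 23. (Wedge: Pb − Ps = 21.)
Quantity falls by |ΔQ| = |59 − 23| = 36.
DWL = ½ · t · |ΔQ| = ½ · 21 · 36 = £378.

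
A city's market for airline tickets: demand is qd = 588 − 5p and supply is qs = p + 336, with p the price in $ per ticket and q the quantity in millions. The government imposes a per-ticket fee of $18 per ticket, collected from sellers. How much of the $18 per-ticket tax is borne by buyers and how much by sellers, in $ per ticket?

Buyers bear $3 per ticket; sellers bear $15 per ticket.

Before the tax: set 588 − 5p = p + 336 → p* = $42, q* = 378.
With the tax collected from sellers, supply shifts: qs = (p − 18) + 336.
Solving gives q = 363 with buyers paying $45 and sellers receiving $27 (the $18 wedge).
Burden on buyers: $3; on sellers: $15. (They sum to $18.)
The less price-elastic side of the market bears the larger share of a per-unit tax.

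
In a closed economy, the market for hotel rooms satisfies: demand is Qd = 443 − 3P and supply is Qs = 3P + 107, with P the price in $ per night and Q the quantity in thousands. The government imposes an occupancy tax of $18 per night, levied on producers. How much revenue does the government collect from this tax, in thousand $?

Tax revenue = $4464 thousand.

Before the tax: set 443 − 3P = 3P + 107 → P* = $56, Q* = 275.
With the tax collected from producers, supply shifts: Qs = 3(P − 18) + 107.
Solving gives Q = 248 with buyers paying $65 and producers receiving $47 (the $18 wedge).
Revenue = t · Q = 18 · 248 = $4464.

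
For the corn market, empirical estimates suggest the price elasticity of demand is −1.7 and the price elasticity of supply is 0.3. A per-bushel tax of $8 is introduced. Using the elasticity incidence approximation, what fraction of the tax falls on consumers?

Consumers' share ≈ 0.15.

Incidence ratio: consumers' share ≈ εs / (εs + |εd|) = 0.3 / (0.3 + 1.7) = 0.15.
Supply is the less elastic side, so consumers bear the smaller share.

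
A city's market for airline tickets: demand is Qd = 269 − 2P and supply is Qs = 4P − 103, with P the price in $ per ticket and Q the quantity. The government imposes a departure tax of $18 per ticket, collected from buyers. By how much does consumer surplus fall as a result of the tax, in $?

Consumer surplus falls by $1596.

Without the tax, 269 − 2P = 4P − 103 gives 6P = 372, so P* = $62 and Q* = 145.
With the tax collected from buyers, demand (in seller-price terms) shifts: Qd = 269 − 2(P + 18).
New equilibrium: buyers pay $74, producers receive $56, Q = 121. (Wedge: Pb − Ps = 18.)
ΔCS is the trapezoid between Q = 121 and Q = 145 of height $12: ½ · (145 + 121) · 12 = $1596.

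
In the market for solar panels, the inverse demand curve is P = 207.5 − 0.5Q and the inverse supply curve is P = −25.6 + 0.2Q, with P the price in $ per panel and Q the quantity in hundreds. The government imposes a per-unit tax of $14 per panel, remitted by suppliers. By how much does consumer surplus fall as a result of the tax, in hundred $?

Inverting to Q(P) form: Qd = 415 − 2P; Qs = 5P + 128.
Without the tax, 415 − 2P = 5P + 128 gives 7P = 287, so P* = $41 and Q* = 333.
With the tax collected from suppliers, supply shifts: Qs = 5(P − 14) + 128.
New equilibrium: buyers pay $51, suppliers receive $37, Q = 313. (Wedge: Pb − Ps = 14.)
ΔCS is the trapezoid between Q = 313 and Q = 333 of height $10: ½ · (333 + 313) · 10 = $3230.

Consumer surplus falls by $3230 hundred.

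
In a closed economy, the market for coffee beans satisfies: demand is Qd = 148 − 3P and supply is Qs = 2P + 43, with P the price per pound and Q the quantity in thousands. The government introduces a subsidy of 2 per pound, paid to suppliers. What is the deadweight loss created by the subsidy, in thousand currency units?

Deadweight loss = 2.4 thousand.

Before the subsidy: set 148 − 3P = 2P + 43 → P* = 21, Q* = 85.
With a per-unit subsidy paid to suppliers, each receives P + 2 per unit sold, so supply becomes Qs = 2(P + 2) + 43.
New equilibrium: consumers pay 20.2, suppliers receive 22.2, Q = 87.4. (Wedge: Pb − Ps = −2.)
Quantity rises by |ΔQ| = |85 − 87.4| = 2.4.
DWL = ½ · t · |ΔQ| = ½ · 2 · 2.4 = 2.4.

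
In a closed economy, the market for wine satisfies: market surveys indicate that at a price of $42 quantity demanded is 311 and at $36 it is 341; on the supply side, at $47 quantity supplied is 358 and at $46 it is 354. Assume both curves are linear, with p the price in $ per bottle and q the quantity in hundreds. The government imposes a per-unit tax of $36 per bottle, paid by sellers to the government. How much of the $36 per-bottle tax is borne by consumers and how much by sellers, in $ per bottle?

Consumers bear $16 per bottle; sellers bear $20 per bottle.

Demand slope: (341 − 311)/(36 − 42) = -5, so qd = 521 − 5p.
Supply slope: (354 − 358)/(46 − 47) = 4, so qs = 4p + 170.
Without the tax, 521 − 5p = 4p + 170 gives 9p = 351, so p* = $39 and q* = 326.
With the tax collected from sellers, supply shifts: qs = 4(p − 36) + 170.
Solving gives q = 246 with consumers paying $55 and sellers receiving $19 (the $36 wedge).
Burden on consumers: $16; on sellers: $20. (They sum to $36.)
The less price-elastic side of the market bears the larger share of a per-unit tax.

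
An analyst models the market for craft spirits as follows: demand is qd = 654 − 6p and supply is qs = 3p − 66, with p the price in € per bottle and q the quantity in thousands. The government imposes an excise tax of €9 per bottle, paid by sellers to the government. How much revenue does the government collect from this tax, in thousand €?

Before the tax: set 654 − 6p = 3p − 66 → p* = €80, q* = 174.
With the tax collected from sellers, supply shifts: qs = 3(p − 9) − 66.
New equilibrium: consumers pay €83, sellers receive €74, q = 156. (Wedge: pb − ps = 9.)
Revenue = t · Q = 9 · 156 = €1404.

Tax revenue = €1404 thousand.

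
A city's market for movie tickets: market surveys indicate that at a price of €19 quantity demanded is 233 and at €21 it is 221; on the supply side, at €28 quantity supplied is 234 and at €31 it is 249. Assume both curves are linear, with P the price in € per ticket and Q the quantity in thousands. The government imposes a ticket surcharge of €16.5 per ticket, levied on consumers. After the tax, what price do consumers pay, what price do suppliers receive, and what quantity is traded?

Consumers pay €30.5; suppliers receive €14; quantity = 164.

Demand slope: (221 − 233)/(21 − 19) = -6, so Qd = 347 − 6P.
Supply slope: (249 − 234)/(31 − 28) = 5, so Qs = 5P + 94.
Before the tax: set 347 − 6P = 5P + 94 → P* = €23, Q* = 209.
With the tax collected from consumers, demand (in seller-price terms) shifts: Qd = 347 − 6(P + 16.5).
Solving gives Q = 164 with consumers paying €30.5 and suppliers receiving €14 (the €16.5 wedge).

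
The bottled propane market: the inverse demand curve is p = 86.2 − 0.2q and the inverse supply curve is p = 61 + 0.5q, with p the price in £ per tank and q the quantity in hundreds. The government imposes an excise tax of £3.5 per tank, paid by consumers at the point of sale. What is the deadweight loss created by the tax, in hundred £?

Rewrite in direct form: qd = 431 − 5p and qs = 2p − 122.
Without the tax, 431 − 5p = 2p − 122 gives 7p = 553, so p* = £79 and q* = 36.
With the tax collected from consumers, demand (in seller-price terms) shifts: qd = 431 − 5(p + 3.5).
Solving gives q = 31 with consumers paying £80 and suppliers receiving £76.5 (the £3.5 wedge).
Quantity falls by |ΔQ| = |36 − 31| = 5.
DWL = ½ · t · |ΔQ| = ½ · 3.5 · 5 = £8.75.

Deadweight loss = £8.75 hundred.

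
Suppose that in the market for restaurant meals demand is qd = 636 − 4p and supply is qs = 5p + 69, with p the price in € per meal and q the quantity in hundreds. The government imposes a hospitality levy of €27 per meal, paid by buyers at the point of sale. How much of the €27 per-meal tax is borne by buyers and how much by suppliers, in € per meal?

Before the tax: set 636 − 4p = 5p + 69 → p* = €63, q* = 384.
With the tax collected from buyers, demand (in seller-price terms) shifts: qd = 636 − 4(p + 27).
Solving gives q = 324 with buyers paying €78 and suppliers receiving €51 (the €27 wedge).
Burden on buyers: €15; on suppliers: €12. (They sum to €27.)

Buyers bear €15 per meal; suppliers bear €12 per meal.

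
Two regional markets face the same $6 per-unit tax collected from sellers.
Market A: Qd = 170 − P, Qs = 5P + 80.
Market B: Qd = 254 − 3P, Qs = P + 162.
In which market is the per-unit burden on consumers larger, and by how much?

Market A, by $3.5.

Market A: pre-tax P* = $15, Q* = 155; post-tax Q = 150; per-unit burden on consumers = $5.
Market B: pre-tax P* = $23, Q* = 185; post-tax Q = 180.5; per-unit burden on consumers = $1.5.
Difference: $5 vs $1.5 → market A is larger by $3.5.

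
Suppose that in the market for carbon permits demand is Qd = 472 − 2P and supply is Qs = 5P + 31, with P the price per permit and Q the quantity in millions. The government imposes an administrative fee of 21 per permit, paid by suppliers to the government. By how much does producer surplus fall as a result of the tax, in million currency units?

Producer surplus falls by 1986 million.

Before the tax: set 472 − 2P = 5P + 31 → P* = 63, Q* = 346.
With the tax collected from suppliers, supply shifts: Qs = 5(P − 21) + 31.
Solving gives Q = 316 with consumers paying 78 and suppliers receiving 57 (the 21 wedge).
ΔPS is the trapezoid between Q = 316 and Q = 346 of height 6: ½ · (346 + 316) · 6 = 1986.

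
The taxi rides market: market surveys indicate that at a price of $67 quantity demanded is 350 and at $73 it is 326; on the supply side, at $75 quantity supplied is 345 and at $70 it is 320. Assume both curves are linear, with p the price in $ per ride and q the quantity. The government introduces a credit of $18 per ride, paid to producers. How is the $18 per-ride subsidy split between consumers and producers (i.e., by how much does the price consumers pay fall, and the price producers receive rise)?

Consumers gain $10 per ride; producers gain $8 per ride.

Demand slope: (326 − 350)/(73 − 67) = -4, so qd = 618 − 4p.
Supply slope: (320 − 345)/(70 − 75) = 5, so qs = 5p − 30.
Before the subsidy: set 618 − 4p = 5p − 30 → p* = $72, q* = 330.
With a per-unit subsidy paid to producers, each receives p + 18 per unit sold, so supply becomes qs = 5(p + 18) − 30.
New equilibrium: consumers pay $62, producers receive $80, q = 370. (Wedge: pb − ps = −18.)
Gain to consumers: $10; to producers: $8. (They sum to $18.)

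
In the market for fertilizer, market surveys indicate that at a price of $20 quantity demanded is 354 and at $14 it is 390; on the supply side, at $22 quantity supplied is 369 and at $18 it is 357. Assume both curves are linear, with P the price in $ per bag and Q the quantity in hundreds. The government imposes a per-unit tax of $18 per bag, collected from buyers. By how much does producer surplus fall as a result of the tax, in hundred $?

Producer surplus falls by $4104 hundred.

Demand slope: (390 − 354)/(14 − 20) = -6, so Qd = 474 − 6P.
Supply slope: (357 − 369)/(18 − 22) = 3, so Qs = 3P + 303.
Without the tax, 474 − 6P = 3P + 303 gives 9P = 171, so P* = $19 and Q* = 360.
With the tax collected from buyers, demand (in seller-price terms) shifts: Qd = 474 − 6(P + 18).
New equilibrium: buyers pay $25, sellers receive $7, Q = 324. (Wedge: Pb − Ps = 18.)
ΔPS is the trapezoid between Q = 324 and Q = 360 of height $12: ½ · (360 + 324) · 12 = $4104.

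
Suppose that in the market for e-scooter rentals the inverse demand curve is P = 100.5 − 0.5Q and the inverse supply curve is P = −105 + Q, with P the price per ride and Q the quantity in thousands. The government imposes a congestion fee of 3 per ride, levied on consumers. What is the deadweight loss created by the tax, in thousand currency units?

Deadweight loss = 3 thousand.

Rewrite in direct form: Qd = 201 − 2P and Qs = P + 105.
Before the tax: set 201 − 2P = P + 105 → P* = 32, Q* = 137.
With the tax collected from consumers, demand (in seller-price terms) shifts: Qd = 201 − 2(P + 3).
Solving gives Q = 135 with consumers paying 33 and suppliers receiving 30 (the 3 wedge).
Quantity falls by |ΔQ| = |137 − 135| = 2.
DWL = ½ · t · |ΔQ| = ½ · 3 · 2 = 3.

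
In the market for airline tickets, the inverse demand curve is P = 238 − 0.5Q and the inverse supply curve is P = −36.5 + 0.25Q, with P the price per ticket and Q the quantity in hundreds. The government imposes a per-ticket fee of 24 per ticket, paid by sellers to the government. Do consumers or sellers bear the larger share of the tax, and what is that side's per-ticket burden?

Consumers bear the larger share: 16 per ticket.

Rewrite in direct form: Qd = 476 − 2P and Qs = 4P + 146.
Without the tax, 476 − 2P = 4P + 146 gives 6P = 330, so P* = 55 and Q* = 366.
With the tax collected from sellers, supply shifts: Qs = 4(P − 24) + 146.
New equilibrium: consumers pay 71, sellers receive 47, Q = 334. (Wedge: Pb − Ps = 24.)
Per-ticket burden: consumers 16, sellers 8.
Consumers take the larger share because demand is less price-elastic here (demand slope 2 vs supply slope 4).
The less price-elastic side of the market bears the larger share of a per-unit tax.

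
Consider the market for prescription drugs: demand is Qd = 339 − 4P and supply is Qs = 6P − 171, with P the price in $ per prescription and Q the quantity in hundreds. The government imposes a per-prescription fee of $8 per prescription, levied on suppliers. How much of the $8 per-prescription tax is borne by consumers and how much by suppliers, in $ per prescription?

Consumers bear $4.8 per prescription; suppliers bear $3.2 per prescription.

Without the tax, 339 − 4P = 6P − 171 gives 10P = 510, so P* = $51 and Q* = 135.
With the tax collected from suppliers, supply shifts: Qs = 6(P − 8) − 171.
Solving gives Q = 115.8 with consumers paying $55.8 and suppliers receiving $47.8 (the $8 wedge).
Burden on consumers: $4.8; on suppliers: $3.2. (They sum to $8.)
The less price-elastic side of the market bears the larger share of a per-unit tax.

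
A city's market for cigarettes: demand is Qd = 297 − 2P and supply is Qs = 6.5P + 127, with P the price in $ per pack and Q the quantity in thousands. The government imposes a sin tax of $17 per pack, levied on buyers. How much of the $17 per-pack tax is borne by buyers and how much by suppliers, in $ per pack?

Before the tax: set 297 − 2P = 6.5P + 127 → P* = $20, Q* = 257.
With the tax collected from buyers, demand (in seller-price terms) shifts: Qd = 297 − 2(P + 17).
Solving gives Q = 231 with buyers paying $33 and suppliers receiving $16 (the $17 wedge).
Burden on buyers: $13; on suppliers: $4. (They sum to $17.)

Buyers bear $13 per pack; suppliers bear $4 per pack.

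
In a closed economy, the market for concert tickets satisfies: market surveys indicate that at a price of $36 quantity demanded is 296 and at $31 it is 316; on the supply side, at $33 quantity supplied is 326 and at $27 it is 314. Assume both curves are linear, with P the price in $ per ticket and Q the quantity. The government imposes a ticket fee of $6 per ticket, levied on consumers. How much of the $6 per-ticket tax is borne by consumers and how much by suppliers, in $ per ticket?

Demand slope: (316 − 296)/(31 − 36) = -4, so Qd = 440 − 4P.
Supply slope: (314 − 326)/(27 − 33) = 2, so Qs = 2P + 260.
Without the tax, 440 − 4P = 2P + 260 gives 6P = 180, so P* = $30 and Q* = 320.
With the tax collected from consumers, demand (in seller-price terms) shifts: Qd = 440 − 4(P + 6).
Solving gives Q = 312 with consumers paying $32 and suppliers receiving $26 (the $6 wedge).
Burden on consumers: $2; on suppliers: $4. (They sum to $6.)
The less price-elastic side of the market bears the larger share of a per-unit tax.

Consumers bear $2 per ticket; suppliers bear $4 per ticket.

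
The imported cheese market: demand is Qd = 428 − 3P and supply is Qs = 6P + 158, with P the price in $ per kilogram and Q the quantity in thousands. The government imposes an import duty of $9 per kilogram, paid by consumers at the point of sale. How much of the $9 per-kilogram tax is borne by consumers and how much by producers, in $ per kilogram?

Before the tax: set 428 − 3P = 6P + 158 → P* = $30, Q* = 338.
With the tax collected from consumers, demand (in seller-price terms) shifts: Qd = 428 − 3(P + 9).
Solving gives Q = 320 with consumers paying $36 and producers receiving $27 (the $9 wedge).
Burden on consumers: $6; on producers: $3. (They sum to $9.)

Consumers bear $6 per kilogram; producers bear $3 per kilogram.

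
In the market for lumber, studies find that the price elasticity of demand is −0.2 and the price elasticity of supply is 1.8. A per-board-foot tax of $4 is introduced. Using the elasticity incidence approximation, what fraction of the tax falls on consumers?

Consumers' share ≈ 0.9.

Incidence ratio: consumers' share ≈ εs / (εs + |εd|) = 1.8 / (1.8 + 0.2) = 0.9.
Supply is the more elastic side, so consumers bear the larger share.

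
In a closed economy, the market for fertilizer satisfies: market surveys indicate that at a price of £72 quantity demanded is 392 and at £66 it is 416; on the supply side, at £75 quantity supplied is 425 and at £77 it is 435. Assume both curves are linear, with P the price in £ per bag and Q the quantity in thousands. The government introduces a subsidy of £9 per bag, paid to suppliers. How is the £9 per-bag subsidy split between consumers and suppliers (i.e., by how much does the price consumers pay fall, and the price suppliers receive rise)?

Consumers gain £5 per bag; suppliers gain £4 per bag.

Demand slope: (416 − 392)/(66 − 72) = -4, so Qd = 680 − 4P.
Supply slope: (435 − 425)/(77 − 75) = 5, so Qs = 5P + 50.
Before the subsidy: set 680 − 4P = 5P + 50 → P* = £70, Q* = 400.
With a per-unit subsidy paid to suppliers, each receives P + 9 per unit sold, so supply becomes Qs = 5(P + 9) + 50.
New equilibrium: consumers pay £65, suppliers receive £74, Q = 420. (Wedge: Pb − Ps = −9.)
Gain to consumers: £5; to suppliers: £4. (They sum to £9.)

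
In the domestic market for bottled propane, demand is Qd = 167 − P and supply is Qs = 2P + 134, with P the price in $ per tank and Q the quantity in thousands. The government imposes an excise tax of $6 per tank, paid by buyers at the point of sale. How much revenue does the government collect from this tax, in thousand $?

Before the tax: set 167 − P = 2P + 134 → P* = $11, Q* = 156.
With the tax collected from buyers, demand (in seller-price terms) shifts: Qd = 167 − (P + 6).
Solving gives Q = 152 with buyers paying $15 and suppliers receiving $9 (the $6 wedge).
Revenue = t · Q = 6 · 152 = $912.

Tax revenue = $912 thousand.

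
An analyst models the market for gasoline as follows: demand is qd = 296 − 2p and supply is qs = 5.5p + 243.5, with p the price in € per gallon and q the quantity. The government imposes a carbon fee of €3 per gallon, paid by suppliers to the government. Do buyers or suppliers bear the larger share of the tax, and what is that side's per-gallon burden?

Buyers bear the larger share: €2.2 per gallon.

Before the tax: set 296 − 2p = 5.5p + 243.5 → p* = €7, q* = 282.
With the tax collected from suppliers, supply shifts: qs = 5.5(p − 3) + 243.5.
Solving gives q = 277.6 with buyers paying €9.2 and suppliers receiving €6.2 (the €3 wedge).
Per-gallon burden: buyers €2.2, suppliers €0.8.
Buyers take the larger share because demand is less price-elastic here (demand slope 2 vs supply slope 5.5).
The less price-elastic side of the market bears the larger share of a per-unit tax.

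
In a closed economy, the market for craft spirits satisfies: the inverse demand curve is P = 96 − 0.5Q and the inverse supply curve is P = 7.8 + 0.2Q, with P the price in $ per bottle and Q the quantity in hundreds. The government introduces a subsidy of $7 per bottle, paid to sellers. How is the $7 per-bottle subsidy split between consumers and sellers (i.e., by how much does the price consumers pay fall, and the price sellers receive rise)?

Rewrite in direct form: Qd = 192 − 2P and Qs = 5P − 39.
Without the subsidy, 192 − 2P = 5P − 39 gives 7P = 231, so P* = $33 and Q* = 126.
With a per-unit subsidy paid to sellers, each receives P + 7 per unit sold, so supply becomes Qs = 5(P + 7) − 39.
New equilibrium: consumers pay $28, sellers receive $35, Q = 136. (Wedge: Pb − Ps = −7.)
Gain to consumers: $5; to sellers: $2. (They sum to $7.)

Consumers gain $5 per bottle; sellers gain $2 per bottle.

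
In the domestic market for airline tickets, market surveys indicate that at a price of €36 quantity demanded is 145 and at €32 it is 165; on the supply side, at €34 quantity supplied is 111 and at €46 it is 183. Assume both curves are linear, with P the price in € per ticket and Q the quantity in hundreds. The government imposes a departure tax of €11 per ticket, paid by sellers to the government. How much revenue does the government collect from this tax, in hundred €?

Demand slope: (165 − 145)/(32 − 36) = -5, so Qd = 325 − 5P.
Supply slope: (183 − 111)/(46 − 34) = 6, so Qs = 6P − 93.
Without the tax, 325 − 5P = 6P − 93 gives 11P = 418, so P* = €38 and Q* = 135.
With the tax collected from sellers, supply shifts: Qs = 6(P − 11) − 93.
New equilibrium: consumers pay €44, sellers receive €33, Q = 105. (Wedge: Pb − Ps = 11.)
Revenue = t · Q = 11 · 105 = €1155.

Tax revenue = €1155 hundred.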